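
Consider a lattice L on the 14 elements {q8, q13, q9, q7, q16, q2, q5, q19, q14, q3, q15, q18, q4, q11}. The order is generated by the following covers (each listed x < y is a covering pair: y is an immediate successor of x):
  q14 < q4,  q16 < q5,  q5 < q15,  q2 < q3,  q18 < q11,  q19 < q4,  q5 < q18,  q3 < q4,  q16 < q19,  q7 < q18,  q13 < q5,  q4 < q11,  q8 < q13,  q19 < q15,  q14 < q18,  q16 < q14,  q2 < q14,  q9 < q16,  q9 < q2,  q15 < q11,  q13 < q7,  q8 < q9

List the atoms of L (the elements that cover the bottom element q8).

q13, q9

The atoms are exactly the elements that cover q8: q13, q9.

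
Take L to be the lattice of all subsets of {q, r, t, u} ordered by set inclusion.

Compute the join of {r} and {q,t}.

{q,r,t}

Common upper bounds of {{r}, {q,t}}: {q,r,t,u}, {q,r,t}.
The least among these is {q,r,t}.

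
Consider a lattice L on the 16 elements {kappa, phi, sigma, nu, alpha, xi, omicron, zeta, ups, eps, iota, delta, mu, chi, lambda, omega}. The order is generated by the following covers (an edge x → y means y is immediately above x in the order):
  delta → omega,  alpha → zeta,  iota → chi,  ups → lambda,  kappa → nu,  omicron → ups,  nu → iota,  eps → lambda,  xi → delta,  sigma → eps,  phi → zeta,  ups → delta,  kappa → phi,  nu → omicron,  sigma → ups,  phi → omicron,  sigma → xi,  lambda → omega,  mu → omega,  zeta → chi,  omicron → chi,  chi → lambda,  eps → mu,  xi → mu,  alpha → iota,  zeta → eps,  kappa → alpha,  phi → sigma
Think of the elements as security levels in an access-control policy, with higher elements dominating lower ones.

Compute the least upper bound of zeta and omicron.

chi

Common upper bounds of {zeta, omicron}: chi, lambda, omega.
The least among these is chi.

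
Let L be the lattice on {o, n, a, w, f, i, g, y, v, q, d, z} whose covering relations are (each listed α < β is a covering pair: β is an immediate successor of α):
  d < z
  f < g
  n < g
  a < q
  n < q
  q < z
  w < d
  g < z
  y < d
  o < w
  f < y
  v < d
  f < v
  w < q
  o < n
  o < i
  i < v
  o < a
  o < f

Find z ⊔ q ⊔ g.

z

Common upper bounds of {z, q, g}: z.
The least among these is z.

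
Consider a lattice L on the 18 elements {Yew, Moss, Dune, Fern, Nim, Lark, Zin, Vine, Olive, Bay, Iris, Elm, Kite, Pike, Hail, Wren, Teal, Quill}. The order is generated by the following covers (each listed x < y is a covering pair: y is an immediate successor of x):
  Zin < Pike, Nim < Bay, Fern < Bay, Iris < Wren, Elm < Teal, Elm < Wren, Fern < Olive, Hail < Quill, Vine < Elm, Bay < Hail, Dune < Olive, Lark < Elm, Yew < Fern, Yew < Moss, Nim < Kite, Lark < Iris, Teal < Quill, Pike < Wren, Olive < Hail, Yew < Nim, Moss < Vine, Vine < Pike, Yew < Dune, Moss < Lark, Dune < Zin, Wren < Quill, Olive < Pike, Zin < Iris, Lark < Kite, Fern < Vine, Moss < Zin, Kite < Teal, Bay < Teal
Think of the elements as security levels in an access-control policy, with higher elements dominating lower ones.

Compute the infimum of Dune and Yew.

Common lower bounds of {Dune, Yew}: Yew.
The greatest among these is Yew.

Yew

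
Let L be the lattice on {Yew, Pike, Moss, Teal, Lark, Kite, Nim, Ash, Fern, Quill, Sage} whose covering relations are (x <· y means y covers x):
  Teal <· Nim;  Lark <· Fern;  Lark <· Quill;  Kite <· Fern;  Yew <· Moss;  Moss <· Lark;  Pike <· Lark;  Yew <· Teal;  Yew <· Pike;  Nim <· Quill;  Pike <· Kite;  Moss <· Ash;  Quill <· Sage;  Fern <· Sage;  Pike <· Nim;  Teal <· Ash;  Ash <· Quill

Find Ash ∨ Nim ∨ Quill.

Quill

Common upper bounds of {Ash, Nim, Quill}: Quill, Sage.
The least among these is Quill.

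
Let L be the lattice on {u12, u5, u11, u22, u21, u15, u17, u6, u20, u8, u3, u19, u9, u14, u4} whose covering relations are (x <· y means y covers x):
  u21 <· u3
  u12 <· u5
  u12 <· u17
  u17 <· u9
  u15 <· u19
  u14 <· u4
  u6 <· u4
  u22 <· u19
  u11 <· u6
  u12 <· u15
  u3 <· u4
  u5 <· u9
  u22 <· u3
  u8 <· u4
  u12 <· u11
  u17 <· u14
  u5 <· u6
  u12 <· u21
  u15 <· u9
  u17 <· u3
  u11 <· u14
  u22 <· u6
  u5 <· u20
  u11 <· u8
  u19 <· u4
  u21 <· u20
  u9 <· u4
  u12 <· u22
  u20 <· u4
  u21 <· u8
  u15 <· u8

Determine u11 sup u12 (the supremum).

Common upper bounds of {u11, u12}: u11, u14, u4, u6, u8.
The least among these is u11.

u11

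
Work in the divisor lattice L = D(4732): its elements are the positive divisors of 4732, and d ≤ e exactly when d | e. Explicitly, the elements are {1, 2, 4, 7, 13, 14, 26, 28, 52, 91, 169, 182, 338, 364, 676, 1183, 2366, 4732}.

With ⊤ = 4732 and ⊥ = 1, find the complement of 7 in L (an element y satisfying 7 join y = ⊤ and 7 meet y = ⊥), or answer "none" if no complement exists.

676

Need y with 7 ∨ y = 4732 and 7 ∧ y = 1.
Checking each element gives: 676.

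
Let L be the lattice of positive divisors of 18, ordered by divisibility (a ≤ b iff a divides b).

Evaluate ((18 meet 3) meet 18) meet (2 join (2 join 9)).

18 ∧ 3 = 3
3 ∧ 18 = 3
2 ∨ 9 = 18
2 ∨ 18 = 18
3 ∧ 18 = 3

3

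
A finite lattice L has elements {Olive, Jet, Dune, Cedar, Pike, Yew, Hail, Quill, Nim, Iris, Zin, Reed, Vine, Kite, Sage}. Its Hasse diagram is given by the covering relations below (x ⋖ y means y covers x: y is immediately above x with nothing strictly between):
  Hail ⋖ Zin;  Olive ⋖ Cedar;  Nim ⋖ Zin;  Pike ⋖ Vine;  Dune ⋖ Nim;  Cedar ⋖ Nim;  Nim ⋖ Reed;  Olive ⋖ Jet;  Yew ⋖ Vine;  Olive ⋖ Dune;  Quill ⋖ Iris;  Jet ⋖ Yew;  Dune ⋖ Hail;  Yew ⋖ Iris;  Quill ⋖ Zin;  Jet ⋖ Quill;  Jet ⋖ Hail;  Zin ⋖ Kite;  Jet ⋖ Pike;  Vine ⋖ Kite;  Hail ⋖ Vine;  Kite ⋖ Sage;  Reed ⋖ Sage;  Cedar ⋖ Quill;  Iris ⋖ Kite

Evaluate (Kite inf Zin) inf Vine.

Hail

Kite ∧ Zin = Zin
Zin ∧ Vine = Hail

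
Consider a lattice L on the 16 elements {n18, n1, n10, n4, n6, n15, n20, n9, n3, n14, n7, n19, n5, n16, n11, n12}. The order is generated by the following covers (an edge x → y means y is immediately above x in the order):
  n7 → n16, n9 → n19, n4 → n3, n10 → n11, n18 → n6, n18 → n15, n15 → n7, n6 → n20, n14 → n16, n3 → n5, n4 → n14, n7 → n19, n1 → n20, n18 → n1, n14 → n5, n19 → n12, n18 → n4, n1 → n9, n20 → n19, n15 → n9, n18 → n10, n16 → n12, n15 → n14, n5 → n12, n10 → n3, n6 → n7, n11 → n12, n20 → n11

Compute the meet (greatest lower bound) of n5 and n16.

Common lower bounds of {n5, n16}: n14, n15, n18, n4.
The greatest among these is n14.

n14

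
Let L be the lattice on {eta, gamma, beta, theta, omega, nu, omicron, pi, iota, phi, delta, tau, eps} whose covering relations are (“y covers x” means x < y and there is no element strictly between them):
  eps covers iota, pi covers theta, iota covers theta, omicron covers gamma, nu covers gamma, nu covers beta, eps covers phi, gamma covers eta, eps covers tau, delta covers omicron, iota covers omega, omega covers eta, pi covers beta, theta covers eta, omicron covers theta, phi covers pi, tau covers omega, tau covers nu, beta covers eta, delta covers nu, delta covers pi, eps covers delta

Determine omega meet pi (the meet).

eta

Common lower bounds of {omega, pi}: eta.
The greatest among these is eta.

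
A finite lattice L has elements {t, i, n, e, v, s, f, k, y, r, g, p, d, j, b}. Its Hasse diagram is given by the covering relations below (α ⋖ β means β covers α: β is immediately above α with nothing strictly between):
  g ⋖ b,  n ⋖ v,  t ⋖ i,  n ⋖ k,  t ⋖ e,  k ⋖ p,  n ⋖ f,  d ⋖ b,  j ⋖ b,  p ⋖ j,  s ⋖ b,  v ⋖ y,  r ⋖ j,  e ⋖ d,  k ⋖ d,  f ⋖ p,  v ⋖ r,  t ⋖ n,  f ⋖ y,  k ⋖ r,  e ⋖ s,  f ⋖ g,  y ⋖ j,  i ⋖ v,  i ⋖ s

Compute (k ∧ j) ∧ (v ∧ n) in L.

k ∧ j = k
v ∧ n = n
k ∧ n = n

n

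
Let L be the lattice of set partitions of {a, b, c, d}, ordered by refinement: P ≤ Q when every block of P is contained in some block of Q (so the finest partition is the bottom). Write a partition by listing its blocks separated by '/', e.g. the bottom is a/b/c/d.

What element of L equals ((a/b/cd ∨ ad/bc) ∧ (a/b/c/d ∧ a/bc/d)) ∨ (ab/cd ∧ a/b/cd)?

a/b/cd

a/b/cd ∨ ad/bc = abcd
a/b/c/d ∧ a/bc/d = a/b/c/d
abcd ∧ a/b/c/d = a/b/c/d
ab/cd ∧ a/b/cd = a/b/cd
a/b/c/d ∨ a/b/cd = a/b/cd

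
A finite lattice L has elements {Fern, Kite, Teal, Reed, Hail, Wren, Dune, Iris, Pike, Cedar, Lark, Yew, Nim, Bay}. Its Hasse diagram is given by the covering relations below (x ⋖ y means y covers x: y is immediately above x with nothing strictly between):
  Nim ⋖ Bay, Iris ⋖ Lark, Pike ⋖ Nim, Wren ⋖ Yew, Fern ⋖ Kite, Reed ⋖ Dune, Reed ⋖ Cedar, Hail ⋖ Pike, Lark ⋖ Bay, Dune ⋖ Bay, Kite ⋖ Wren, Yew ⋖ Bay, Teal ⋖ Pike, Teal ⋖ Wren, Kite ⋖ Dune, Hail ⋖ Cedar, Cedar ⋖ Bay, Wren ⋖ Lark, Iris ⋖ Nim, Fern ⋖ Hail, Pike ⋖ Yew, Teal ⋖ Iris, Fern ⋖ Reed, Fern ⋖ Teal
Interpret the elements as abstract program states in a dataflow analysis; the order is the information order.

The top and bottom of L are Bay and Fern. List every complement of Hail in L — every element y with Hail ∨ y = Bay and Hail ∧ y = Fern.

Need y with Hail ∨ y = Bay and Hail ∧ y = Fern.
Checking each element gives: Dune, Lark.

Dune, Lark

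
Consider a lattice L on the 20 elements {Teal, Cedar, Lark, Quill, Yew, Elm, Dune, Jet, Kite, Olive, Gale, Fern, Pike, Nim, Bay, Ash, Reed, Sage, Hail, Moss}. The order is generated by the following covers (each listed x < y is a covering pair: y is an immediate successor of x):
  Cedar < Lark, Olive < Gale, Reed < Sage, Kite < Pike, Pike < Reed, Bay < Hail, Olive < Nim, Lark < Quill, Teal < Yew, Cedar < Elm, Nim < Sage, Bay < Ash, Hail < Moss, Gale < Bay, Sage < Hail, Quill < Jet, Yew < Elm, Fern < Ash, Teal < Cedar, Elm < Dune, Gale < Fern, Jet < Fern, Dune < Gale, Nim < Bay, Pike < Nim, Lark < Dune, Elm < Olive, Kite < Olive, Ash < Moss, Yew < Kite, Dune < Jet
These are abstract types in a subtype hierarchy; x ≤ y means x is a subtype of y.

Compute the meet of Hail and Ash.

Bay

Common lower bounds of {Hail, Ash}: Bay, Cedar, Dune, Elm, Gale, Kite, Lark, Nim, Olive, Pike, Teal, Yew.
The greatest among these is Bay.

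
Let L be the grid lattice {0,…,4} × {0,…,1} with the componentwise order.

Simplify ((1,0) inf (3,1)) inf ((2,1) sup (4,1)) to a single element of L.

(1,0)

(1,0) ∧ (3,1) = (1,0)
(2,1) ∨ (4,1) = (4,1)
(1,0) ∧ (4,1) = (1,0)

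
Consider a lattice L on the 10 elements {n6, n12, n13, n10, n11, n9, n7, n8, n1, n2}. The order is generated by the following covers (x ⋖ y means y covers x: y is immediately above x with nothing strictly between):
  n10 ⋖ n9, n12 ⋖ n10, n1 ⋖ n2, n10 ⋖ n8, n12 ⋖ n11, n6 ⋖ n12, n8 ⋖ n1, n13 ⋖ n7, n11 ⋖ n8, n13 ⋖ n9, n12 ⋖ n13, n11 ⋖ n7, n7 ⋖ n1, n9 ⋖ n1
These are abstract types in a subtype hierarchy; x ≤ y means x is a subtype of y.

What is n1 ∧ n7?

Common lower bounds of {n1, n7}: n11, n12, n13, n6, n7.
The greatest among these is n7.

n7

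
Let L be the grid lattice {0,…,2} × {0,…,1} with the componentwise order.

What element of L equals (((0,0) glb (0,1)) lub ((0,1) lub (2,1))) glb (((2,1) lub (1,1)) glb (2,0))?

(0,0) ∧ (0,1) = (0,0)
(0,1) ∨ (2,1) = (2,1)
(0,0) ∨ (2,1) = (2,1)
(2,1) ∨ (1,1) = (2,1)
(2,1) ∧ (2,0) = (2,0)
(2,1) ∧ (2,0) = (2,0)

(2,0)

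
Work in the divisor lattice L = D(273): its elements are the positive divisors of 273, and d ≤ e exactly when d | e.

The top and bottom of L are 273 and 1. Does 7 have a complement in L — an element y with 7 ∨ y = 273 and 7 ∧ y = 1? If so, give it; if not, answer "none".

Need y with 7 ∨ y = 273 and 7 ∧ y = 1.
Checking each element gives: 39.

39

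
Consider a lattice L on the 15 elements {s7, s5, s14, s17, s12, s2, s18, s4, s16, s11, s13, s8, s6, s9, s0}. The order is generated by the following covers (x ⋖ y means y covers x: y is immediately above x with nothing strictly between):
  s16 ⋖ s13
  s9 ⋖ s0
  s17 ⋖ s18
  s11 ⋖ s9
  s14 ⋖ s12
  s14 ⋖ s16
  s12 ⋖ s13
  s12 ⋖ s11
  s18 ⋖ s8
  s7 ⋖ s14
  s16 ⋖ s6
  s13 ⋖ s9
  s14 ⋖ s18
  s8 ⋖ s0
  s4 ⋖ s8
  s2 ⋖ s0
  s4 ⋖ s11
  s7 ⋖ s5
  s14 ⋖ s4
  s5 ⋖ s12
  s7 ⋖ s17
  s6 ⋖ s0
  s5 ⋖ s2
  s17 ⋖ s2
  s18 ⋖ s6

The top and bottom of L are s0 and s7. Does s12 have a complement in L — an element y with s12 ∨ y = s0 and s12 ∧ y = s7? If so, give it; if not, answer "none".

s17

Need y with s12 ∨ y = s0 and s12 ∧ y = s7.
Checking each element gives: s17.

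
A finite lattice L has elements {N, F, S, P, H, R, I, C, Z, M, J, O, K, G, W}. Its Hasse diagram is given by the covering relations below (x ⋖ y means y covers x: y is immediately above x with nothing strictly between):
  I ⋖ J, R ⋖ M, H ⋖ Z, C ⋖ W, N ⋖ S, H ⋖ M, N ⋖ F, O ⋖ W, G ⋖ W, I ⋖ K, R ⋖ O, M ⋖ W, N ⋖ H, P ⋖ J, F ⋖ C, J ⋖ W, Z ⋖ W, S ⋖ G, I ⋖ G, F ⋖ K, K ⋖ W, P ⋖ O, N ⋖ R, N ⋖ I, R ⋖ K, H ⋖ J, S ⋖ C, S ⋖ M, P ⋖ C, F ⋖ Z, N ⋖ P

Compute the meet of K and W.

Common lower bounds of {K, W}: F, I, K, N, R.
The greatest among these is K.

K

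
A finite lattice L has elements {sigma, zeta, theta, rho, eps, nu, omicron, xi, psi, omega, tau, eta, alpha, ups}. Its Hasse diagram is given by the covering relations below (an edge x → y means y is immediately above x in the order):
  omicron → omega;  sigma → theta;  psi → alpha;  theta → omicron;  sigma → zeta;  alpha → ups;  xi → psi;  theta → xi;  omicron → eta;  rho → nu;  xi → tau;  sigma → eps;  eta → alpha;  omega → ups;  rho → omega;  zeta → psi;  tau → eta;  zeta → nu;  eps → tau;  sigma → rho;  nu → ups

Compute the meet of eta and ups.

Common lower bounds of {eta, ups}: eps, eta, omicron, sigma, tau, theta, xi.
The greatest among these is eta.

eta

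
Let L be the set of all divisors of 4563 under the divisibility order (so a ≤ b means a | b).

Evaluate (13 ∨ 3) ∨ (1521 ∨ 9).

1521

13 ∨ 3 = 39
1521 ∨ 9 = 1521
39 ∨ 1521 = 1521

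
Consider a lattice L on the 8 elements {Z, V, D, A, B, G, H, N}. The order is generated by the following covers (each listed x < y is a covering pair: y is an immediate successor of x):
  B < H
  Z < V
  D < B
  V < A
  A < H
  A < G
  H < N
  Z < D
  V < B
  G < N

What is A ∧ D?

Z

Common lower bounds of {A, D}: Z.
The greatest among these is Z.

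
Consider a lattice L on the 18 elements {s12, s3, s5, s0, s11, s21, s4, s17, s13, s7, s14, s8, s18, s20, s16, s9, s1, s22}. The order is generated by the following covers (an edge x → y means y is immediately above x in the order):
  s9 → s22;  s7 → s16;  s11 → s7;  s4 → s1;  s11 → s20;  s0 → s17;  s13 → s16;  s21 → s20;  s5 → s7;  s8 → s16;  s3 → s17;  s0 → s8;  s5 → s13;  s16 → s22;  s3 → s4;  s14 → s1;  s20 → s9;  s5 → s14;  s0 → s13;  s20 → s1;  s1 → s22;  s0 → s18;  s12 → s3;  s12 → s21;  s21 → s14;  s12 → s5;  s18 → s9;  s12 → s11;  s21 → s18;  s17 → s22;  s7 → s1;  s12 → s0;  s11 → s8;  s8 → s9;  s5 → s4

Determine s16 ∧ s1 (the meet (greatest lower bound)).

Common lower bounds of {s16, s1}: s11, s12, s5, s7.
The greatest among these is s7.

s7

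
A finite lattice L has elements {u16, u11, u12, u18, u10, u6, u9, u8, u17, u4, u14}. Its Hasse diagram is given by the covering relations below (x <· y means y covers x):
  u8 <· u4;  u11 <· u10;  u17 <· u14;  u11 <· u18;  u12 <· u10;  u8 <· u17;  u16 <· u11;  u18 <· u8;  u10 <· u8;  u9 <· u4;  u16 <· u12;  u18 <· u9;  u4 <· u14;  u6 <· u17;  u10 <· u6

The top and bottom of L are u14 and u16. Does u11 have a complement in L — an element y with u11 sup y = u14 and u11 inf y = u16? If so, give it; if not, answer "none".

For every candidate y, either u11 ∨ y ≠ u14 or u11 ∧ y ≠ u16; no complement exists.

none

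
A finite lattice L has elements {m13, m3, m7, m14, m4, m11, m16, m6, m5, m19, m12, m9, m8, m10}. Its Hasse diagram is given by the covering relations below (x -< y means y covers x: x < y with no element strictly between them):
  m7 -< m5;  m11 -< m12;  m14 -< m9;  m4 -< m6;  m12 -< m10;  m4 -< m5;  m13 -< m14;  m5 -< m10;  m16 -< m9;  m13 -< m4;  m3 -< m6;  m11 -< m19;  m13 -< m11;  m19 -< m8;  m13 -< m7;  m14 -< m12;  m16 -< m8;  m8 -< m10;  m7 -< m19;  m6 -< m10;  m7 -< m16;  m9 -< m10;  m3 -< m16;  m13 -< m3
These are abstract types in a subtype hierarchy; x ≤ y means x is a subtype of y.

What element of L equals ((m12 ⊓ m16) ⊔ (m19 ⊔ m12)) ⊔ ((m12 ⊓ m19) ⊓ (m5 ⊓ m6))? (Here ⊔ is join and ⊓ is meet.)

m10

m12 ∧ m16 = m13
m19 ∨ m12 = m10
m13 ∨ m10 = m10
m12 ∧ m19 = m11
m5 ∧ m6 = m4
m11 ∧ m4 = m13
m10 ∨ m13 = m10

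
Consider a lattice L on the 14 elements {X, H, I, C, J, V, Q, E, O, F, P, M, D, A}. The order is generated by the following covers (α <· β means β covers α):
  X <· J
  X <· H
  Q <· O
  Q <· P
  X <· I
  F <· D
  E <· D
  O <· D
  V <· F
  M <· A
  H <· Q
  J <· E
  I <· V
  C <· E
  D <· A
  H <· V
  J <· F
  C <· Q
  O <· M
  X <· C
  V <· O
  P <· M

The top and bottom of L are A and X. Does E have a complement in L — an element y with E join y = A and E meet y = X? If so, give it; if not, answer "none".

For every candidate y, either E ∨ y ≠ A or E ∧ y ≠ X; no complement exists.

none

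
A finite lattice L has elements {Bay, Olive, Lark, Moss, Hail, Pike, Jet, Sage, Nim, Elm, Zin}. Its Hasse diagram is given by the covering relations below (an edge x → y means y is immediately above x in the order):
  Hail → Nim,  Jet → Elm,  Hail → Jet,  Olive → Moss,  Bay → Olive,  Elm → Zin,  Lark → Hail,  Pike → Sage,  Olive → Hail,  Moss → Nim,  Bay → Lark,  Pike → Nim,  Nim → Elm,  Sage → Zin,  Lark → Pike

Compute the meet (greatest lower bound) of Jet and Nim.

Common lower bounds of {Jet, Nim}: Bay, Hail, Lark, Olive.
The greatest among these is Hail.

Hail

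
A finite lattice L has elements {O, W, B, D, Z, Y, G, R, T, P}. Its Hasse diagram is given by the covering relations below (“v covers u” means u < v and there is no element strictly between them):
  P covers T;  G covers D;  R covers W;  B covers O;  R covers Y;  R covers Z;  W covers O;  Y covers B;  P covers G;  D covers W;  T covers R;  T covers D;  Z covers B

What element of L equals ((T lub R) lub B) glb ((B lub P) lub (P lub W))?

T

T ∨ R = T
T ∨ B = T
B ∨ P = P
P ∨ W = P
P ∨ P = P
T ∧ P = T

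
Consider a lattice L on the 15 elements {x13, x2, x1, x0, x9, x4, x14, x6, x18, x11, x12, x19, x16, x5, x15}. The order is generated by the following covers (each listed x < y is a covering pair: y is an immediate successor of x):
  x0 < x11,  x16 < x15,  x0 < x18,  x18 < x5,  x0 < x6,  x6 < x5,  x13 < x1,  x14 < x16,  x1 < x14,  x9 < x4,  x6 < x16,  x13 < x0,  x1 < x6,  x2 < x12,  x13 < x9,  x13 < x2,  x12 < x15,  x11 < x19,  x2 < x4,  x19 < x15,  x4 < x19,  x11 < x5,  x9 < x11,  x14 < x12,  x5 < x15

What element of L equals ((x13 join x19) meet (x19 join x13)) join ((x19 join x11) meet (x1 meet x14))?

x19

x13 ∨ x19 = x19
x19 ∨ x13 = x19
x19 ∧ x19 = x19
x19 ∨ x11 = x19
x1 ∧ x14 = x1
x19 ∧ x1 = x13
x19 ∨ x13 = x19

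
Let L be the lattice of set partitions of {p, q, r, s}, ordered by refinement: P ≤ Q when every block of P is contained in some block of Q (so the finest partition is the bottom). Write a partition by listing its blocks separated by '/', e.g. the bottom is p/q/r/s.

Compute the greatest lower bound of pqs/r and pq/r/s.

pq/r/s

Common lower bounds of {pqs/r, pq/r/s}: p/q/r/s, pq/r/s.
The greatest among these is pq/r/s.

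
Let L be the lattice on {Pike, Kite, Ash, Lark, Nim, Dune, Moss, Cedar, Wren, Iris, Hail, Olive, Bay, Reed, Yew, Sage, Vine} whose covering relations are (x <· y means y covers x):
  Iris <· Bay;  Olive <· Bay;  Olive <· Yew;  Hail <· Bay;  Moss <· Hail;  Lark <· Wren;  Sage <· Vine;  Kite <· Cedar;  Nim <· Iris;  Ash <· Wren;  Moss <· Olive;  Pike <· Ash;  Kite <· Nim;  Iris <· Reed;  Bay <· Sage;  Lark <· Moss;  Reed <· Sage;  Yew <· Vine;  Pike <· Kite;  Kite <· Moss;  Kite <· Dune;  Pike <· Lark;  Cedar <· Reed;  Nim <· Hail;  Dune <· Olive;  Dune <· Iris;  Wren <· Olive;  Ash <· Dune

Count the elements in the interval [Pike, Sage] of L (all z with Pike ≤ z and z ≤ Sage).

The interval [Pike, Sage] = {Ash, Bay, Cedar, Dune, Hail, Iris, Kite, Lark, Moss, Nim, Olive, Pike, Reed, Sage, Wren}, which has 15 elements.

15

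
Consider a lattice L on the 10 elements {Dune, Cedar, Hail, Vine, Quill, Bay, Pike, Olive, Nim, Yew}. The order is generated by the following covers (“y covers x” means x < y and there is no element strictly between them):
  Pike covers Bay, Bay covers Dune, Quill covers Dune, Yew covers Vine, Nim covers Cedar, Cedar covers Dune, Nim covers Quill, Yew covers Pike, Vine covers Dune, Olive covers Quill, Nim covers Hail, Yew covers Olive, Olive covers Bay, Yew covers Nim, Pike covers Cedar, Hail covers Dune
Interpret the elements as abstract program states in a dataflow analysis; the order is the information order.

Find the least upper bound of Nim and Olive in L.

Yew

Common upper bounds of {Nim, Olive}: Yew.
The least among these is Yew.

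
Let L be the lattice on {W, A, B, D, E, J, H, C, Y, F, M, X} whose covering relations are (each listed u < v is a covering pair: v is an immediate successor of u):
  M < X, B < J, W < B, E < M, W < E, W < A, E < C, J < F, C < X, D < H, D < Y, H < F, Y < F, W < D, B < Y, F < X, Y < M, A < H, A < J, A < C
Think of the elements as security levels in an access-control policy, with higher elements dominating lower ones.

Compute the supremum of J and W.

J

Common upper bounds of {J, W}: F, J, X.
The least among these is J.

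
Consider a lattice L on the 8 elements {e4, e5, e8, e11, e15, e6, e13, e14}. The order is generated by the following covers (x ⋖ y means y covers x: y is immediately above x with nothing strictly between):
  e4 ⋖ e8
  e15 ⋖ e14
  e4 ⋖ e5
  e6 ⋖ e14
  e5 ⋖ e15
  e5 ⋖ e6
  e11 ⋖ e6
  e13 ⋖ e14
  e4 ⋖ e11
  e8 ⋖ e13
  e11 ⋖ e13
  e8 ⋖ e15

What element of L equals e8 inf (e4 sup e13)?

e8

e4 ∨ e13 = e13
e8 ∧ e13 = e8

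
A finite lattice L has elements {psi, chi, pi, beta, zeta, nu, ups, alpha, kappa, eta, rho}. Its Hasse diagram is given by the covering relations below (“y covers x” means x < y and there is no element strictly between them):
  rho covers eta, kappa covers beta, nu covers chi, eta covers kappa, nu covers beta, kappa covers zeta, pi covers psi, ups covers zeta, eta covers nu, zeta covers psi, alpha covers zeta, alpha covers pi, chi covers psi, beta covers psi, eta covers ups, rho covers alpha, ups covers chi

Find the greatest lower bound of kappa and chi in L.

psi

Common lower bounds of {kappa, chi}: psi.
The greatest among these is psi.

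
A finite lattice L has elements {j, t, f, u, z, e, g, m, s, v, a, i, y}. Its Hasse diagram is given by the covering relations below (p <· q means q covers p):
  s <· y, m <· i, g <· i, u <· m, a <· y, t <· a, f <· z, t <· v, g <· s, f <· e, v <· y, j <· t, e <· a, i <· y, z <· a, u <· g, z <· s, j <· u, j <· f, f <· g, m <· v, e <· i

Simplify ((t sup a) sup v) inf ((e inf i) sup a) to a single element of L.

a

t ∨ a = a
a ∨ v = y
e ∧ i = e
e ∨ a = a
y ∧ a = a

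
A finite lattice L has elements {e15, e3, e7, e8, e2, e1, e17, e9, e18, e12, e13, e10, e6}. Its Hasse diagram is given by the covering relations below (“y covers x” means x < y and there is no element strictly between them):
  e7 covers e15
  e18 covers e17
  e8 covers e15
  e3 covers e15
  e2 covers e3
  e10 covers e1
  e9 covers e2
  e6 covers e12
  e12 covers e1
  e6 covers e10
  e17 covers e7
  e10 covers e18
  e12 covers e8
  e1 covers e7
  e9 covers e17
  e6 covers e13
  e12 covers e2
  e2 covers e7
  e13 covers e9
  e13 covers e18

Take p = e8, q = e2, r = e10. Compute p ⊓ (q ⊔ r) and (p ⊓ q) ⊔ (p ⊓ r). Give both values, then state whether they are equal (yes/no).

e8; e15; no

q ⊔ r = e6, so p ⊓ (q ⊔ r) = e8 ⊓ e6 = e8.
p ⊓ q = e15 and p ⊓ r = e15, so (p ⊓ q) ⊔ (p ⊓ r) = e15 ⊔ e15 = e15.
Equal: no.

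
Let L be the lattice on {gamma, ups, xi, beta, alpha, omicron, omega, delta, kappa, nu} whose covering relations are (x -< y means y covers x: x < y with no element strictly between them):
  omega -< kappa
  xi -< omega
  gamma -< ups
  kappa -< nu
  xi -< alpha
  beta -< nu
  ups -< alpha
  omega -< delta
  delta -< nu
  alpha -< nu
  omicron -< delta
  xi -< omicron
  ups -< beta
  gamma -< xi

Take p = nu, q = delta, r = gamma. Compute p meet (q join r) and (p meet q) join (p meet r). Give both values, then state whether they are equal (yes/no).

q join r = delta, so p meet (q join r) = nu meet delta = delta.
p meet q = delta and p meet r = gamma, so (p meet q) join (p meet r) = delta join gamma = delta.
Equal: yes.

delta; delta; yes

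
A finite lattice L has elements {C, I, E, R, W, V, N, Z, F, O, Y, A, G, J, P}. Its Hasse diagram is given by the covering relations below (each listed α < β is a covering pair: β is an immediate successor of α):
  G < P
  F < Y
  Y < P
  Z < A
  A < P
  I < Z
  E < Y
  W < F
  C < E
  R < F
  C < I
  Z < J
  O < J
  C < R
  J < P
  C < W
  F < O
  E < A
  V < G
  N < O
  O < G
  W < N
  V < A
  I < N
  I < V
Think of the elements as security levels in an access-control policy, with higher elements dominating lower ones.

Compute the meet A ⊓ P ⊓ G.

Common lower bounds of {A, P, G}: C, I, V.
The greatest among these is V.

V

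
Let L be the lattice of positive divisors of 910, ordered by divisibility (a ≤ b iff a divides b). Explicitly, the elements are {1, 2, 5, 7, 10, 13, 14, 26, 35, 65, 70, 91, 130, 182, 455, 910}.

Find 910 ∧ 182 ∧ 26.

In the divisibility order, the meet is the greatest common divisor: gcd(910, 182, 26) = 26.

26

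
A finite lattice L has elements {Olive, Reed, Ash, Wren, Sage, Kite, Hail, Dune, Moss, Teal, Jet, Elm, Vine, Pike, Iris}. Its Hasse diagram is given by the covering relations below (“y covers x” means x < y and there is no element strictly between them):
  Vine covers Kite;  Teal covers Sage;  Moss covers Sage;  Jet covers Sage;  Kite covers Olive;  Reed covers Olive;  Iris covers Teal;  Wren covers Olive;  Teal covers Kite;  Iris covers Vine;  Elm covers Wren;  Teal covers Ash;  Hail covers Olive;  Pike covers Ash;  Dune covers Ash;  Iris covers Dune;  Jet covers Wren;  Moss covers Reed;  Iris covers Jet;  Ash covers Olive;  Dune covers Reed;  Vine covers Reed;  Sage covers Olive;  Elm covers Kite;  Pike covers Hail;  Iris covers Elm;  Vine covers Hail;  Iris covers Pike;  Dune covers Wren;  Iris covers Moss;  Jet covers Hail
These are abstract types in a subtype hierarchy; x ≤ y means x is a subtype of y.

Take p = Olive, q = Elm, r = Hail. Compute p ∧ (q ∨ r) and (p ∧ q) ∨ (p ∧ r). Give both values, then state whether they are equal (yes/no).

q ∨ r = Iris, so p ∧ (q ∨ r) = Olive ∧ Iris = Olive.
p ∧ q = Olive and p ∧ r = Olive, so (p ∧ q) ∨ (p ∧ r) = Olive ∨ Olive = Olive.
Equal: yes.

Olive; Olive; yes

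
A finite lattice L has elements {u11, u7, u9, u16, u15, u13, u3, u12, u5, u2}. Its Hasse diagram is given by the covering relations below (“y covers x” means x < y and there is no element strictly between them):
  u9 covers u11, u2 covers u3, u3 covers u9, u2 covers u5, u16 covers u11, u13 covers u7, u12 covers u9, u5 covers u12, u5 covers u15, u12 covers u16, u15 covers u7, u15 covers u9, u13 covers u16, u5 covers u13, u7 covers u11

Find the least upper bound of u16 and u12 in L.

u12

Common upper bounds of {u16, u12}: u12, u2, u5.
The least among these is u12.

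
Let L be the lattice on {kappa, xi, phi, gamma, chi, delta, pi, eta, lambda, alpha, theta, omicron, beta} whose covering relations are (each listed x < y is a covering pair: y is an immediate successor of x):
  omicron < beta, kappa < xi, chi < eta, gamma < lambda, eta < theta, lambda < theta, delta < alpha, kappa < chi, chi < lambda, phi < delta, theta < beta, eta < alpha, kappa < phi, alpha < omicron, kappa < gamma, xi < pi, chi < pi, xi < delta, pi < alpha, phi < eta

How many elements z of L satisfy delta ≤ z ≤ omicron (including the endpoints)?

The interval [delta, omicron] = {alpha, delta, omicron}, which has 3 elements.

3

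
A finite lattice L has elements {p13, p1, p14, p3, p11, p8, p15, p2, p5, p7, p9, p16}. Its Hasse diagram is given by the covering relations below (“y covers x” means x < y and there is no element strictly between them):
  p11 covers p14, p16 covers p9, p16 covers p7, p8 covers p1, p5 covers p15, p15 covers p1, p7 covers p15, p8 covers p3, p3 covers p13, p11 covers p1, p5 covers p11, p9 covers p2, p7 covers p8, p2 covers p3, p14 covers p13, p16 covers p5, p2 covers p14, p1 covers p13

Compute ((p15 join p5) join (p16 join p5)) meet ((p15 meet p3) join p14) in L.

p14

p15 ∨ p5 = p5
p16 ∨ p5 = p16
p5 ∨ p16 = p16
p15 ∧ p3 = p13
p13 ∨ p14 = p14
p16 ∧ p14 = p14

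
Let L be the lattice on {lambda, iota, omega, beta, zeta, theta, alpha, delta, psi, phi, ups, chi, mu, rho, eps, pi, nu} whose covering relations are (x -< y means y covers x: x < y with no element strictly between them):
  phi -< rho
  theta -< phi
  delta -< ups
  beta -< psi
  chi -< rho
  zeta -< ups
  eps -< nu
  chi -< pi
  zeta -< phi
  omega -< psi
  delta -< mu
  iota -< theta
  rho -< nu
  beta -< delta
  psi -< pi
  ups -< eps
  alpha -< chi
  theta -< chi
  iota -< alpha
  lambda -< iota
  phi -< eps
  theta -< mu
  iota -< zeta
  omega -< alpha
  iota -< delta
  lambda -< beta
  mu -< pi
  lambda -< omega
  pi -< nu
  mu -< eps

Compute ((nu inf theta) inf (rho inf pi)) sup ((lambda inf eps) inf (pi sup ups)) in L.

theta

nu ∧ theta = theta
rho ∧ pi = chi
theta ∧ chi = theta
lambda ∧ eps = lambda
pi ∨ ups = nu
lambda ∧ nu = lambda
theta ∨ lambda = theta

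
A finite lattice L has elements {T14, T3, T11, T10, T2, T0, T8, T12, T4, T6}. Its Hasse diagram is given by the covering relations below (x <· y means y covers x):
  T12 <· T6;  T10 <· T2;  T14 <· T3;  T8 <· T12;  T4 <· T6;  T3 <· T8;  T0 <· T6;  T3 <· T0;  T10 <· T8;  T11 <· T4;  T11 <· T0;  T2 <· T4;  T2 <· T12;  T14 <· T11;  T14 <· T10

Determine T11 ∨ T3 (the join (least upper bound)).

T0

Common upper bounds of {T11, T3}: T0, T6.
The least among these is T0.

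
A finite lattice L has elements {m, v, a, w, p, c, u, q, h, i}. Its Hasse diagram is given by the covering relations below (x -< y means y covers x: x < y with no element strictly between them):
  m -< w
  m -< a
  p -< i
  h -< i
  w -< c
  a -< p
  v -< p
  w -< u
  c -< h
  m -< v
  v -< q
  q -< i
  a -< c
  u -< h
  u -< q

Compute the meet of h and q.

u

Common lower bounds of {h, q}: m, u, w.
The greatest among these is u.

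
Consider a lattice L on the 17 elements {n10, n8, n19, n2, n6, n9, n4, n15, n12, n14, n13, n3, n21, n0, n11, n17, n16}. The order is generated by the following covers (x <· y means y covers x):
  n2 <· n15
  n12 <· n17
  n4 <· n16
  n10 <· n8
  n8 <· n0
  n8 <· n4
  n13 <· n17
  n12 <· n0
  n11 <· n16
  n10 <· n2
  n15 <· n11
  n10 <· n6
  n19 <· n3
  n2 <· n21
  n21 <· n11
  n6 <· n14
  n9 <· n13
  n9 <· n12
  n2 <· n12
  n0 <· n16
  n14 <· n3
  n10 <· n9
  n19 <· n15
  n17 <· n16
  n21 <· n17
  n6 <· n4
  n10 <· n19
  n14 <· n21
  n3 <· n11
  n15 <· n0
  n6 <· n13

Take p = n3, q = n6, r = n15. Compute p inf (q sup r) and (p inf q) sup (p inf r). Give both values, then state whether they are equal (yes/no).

n3; n3; yes

q sup r = n11, so p inf (q sup r) = n3 inf n11 = n3.
p inf q = n6 and p inf r = n19, so (p inf q) sup (p inf r) = n6 sup n19 = n3.
Equal: yes.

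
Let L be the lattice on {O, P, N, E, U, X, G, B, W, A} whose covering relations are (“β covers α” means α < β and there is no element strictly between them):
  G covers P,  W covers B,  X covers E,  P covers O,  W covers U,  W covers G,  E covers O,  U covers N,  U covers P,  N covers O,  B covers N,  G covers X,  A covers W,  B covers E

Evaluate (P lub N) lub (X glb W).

P ∨ N = U
X ∧ W = X
U ∨ X = W

W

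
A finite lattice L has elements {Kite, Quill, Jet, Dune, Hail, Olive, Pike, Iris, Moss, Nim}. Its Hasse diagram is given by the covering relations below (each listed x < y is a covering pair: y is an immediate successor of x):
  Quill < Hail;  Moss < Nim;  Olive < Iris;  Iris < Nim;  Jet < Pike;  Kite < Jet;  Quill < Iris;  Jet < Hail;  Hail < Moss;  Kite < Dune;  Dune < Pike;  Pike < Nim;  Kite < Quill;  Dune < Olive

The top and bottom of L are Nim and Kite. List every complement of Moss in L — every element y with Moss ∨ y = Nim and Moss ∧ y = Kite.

Dune, Olive

Need y with Moss ∨ y = Nim and Moss ∧ y = Kite.
Checking each element gives: Dune, Olive.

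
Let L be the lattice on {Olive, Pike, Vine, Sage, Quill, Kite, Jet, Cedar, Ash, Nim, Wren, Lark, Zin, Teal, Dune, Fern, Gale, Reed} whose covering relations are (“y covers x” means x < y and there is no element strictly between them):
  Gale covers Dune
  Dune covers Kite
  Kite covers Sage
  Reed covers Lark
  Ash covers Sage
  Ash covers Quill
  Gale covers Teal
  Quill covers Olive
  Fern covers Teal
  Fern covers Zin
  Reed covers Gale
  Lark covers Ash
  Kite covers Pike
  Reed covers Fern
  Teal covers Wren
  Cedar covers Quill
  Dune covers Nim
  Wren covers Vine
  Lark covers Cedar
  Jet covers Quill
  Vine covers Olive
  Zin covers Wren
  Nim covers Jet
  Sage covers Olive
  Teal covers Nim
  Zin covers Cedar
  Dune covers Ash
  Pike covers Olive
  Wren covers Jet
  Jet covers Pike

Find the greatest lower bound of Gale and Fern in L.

Common lower bounds of {Gale, Fern}: Jet, Nim, Olive, Pike, Quill, Teal, Vine, Wren.
The greatest among these is Teal.

Teal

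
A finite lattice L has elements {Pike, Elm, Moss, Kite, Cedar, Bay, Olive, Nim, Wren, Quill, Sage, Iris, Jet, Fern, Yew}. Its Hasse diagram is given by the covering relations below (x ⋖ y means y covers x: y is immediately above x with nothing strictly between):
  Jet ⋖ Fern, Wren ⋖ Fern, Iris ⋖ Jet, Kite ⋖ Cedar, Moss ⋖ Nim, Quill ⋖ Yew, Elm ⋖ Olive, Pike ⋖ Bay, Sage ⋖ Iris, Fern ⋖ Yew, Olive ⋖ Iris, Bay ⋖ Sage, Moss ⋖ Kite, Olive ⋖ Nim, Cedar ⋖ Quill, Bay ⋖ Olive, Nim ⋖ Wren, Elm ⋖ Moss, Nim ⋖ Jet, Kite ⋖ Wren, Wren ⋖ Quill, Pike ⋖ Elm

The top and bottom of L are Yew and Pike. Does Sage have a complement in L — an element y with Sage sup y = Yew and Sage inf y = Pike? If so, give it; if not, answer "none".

Cedar

Need y with Sage ∨ y = Yew and Sage ∧ y = Pike.
Checking each element gives: Cedar.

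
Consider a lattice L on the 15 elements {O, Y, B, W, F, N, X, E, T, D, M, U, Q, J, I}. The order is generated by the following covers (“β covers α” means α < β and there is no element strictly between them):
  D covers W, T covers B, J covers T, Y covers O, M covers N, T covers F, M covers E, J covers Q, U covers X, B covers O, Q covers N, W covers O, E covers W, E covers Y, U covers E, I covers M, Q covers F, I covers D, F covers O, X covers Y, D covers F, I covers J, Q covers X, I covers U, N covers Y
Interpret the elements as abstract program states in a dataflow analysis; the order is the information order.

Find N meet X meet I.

Y

Common lower bounds of {N, X, I}: O, Y.
The greatest among these is Y.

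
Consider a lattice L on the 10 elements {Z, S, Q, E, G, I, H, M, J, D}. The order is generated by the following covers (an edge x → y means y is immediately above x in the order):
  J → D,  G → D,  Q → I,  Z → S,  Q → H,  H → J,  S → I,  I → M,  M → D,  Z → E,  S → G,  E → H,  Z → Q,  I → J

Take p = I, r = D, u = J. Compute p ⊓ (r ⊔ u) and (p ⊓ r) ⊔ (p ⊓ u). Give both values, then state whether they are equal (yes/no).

r ⊔ u = D, so p ⊓ (r ⊔ u) = I ⊓ D = I.
p ⊓ r = I and p ⊓ u = I, so (p ⊓ r) ⊔ (p ⊓ u) = I ⊔ I = I.
Equal: yes.

I; I; yes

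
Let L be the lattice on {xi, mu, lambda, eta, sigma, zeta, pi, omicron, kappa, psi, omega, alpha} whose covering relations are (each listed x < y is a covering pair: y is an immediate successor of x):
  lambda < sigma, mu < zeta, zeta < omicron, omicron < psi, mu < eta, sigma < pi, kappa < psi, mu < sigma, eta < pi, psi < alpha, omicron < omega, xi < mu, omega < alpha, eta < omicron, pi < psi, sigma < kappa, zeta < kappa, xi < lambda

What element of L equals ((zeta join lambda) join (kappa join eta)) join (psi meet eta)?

zeta ∨ lambda = kappa
kappa ∨ eta = psi
kappa ∨ psi = psi
psi ∧ eta = eta
psi ∨ eta = psi

psi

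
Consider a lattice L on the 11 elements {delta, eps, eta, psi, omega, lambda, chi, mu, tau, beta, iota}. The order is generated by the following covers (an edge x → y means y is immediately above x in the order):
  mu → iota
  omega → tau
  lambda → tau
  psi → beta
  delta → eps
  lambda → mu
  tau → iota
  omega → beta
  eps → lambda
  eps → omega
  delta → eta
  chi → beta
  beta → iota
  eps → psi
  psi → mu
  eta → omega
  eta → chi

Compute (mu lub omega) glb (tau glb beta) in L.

omega

mu ∨ omega = iota
tau ∧ beta = omega
iota ∧ omega = omega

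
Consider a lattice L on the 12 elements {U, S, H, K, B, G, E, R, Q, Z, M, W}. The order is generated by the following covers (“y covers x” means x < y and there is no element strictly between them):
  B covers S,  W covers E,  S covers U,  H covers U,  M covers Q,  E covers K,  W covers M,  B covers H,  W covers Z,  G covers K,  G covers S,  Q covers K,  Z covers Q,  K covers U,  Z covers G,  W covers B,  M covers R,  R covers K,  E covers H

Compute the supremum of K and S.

Common upper bounds of {K, S}: G, W, Z.
The least among these is G.

G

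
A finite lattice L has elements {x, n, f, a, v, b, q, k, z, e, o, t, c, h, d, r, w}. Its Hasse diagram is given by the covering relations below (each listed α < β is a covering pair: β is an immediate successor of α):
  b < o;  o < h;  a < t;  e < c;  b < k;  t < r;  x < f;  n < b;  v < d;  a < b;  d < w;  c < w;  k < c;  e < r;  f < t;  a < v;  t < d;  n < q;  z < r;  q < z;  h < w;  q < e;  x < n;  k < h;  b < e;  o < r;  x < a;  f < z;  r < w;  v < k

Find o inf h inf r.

o

Common lower bounds of {o, h, r}: a, b, n, o, x.
The greatest among these is o.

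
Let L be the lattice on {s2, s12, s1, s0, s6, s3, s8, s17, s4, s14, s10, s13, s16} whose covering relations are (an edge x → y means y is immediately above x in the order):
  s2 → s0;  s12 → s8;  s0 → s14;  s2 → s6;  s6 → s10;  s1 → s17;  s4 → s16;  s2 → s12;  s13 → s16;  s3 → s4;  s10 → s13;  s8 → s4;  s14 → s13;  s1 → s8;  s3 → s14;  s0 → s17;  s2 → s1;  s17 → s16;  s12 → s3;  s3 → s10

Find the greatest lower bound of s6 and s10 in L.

s6

Common lower bounds of {s6, s10}: s2, s6.
The greatest among these is s6.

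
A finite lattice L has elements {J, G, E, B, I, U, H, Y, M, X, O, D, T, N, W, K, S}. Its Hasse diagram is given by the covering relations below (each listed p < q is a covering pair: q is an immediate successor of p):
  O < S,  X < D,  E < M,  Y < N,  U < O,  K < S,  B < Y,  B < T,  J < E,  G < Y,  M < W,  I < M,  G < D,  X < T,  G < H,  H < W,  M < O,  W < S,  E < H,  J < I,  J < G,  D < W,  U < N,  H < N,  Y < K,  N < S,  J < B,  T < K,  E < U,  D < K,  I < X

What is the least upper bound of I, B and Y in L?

K

Common upper bounds of {I, B, Y}: K, S.
The least among these is K.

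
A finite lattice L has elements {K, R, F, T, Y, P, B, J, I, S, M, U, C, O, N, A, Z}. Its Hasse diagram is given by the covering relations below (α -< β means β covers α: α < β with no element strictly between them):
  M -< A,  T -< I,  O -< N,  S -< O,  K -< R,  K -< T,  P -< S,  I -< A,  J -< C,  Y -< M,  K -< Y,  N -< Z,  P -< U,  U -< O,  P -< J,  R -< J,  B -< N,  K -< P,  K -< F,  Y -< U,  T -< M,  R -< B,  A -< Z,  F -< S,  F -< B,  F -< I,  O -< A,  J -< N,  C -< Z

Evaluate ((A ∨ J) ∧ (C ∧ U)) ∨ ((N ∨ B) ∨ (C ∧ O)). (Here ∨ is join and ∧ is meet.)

N

A ∨ J = Z
C ∧ U = P
Z ∧ P = P
N ∨ B = N
C ∧ O = P
N ∨ P = N
P ∨ N = N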